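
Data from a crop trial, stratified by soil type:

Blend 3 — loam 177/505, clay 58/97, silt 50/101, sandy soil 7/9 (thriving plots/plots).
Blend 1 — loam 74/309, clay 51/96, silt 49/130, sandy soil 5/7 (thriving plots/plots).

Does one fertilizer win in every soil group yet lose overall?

No

Loam: Blend 3 177/505 = 35.0%, Blend 1 74/309 = 23.9% → Blend 3
Clay: Blend 3 58/97 = 59.8%, Blend 1 51/96 = 53.1% → Blend 3
Silt: Blend 3 50/101 = 49.5%, Blend 1 49/130 = 37.7% → Blend 3
Sandy soil: Blend 3 7/9 = 77.8%, Blend 1 5/7 = 71.4% → Blend 3
Overall: Blend 3 292/712 = 41.0%, Blend 1 179/542 = 33.0% → Blend 3
Blend 3 wins overall and in every soil group — no reversal.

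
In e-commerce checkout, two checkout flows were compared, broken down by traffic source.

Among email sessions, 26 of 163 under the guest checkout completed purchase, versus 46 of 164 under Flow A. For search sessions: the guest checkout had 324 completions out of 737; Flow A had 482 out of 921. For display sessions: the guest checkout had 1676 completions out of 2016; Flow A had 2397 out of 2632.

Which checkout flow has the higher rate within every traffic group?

Flow A

Email: the guest checkout 26/163 = 16.0%, Flow A 46/164 = 28.0% → Flow A
Search: the guest checkout 324/737 = 44.0%, Flow A 482/921 = 52.3% → Flow A
Display: the guest checkout 1676/2016 = 83.1%, Flow A 2397/2632 = 91.1% → Flow A
Flow A has the higher rate in all 3 groups.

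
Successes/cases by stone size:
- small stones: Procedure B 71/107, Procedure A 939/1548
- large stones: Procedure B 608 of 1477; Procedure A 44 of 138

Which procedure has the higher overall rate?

Small stones: Procedure B 71/107 = 66.4%, Procedure A 939/1548 = 60.7% → Procedure B
Large stones: Procedure B 608/1477 = 41.2%, Procedure A 44/138 = 31.9% → Procedure B
Overall: Procedure B 679/1584 = 42.9%, Procedure A 983/1686 = 58.3% → Procedure A
(Procedure B wins every stone group but Procedure A wins overall — Procedure B's cases skew toward the low-rate large stones group.)

Procedure A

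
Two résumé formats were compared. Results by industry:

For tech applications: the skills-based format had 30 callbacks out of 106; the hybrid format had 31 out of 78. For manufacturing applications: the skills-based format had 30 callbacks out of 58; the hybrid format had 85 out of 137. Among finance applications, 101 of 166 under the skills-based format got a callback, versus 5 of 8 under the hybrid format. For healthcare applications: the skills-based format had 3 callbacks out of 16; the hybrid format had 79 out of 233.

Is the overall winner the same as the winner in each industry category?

No

Tech: the skills-based format 30/106 = 28.3%, the hybrid format 31/78 = 39.7% → the hybrid format
Manufacturing: the skills-based format 30/58 = 51.7%, the hybrid format 85/137 = 62.0% → the hybrid format
Finance: the skills-based format 101/166 = 60.8%, the hybrid format 5/8 = 62.5% → the hybrid format
Healthcare: the skills-based format 3/16 = 18.8%, the hybrid format 79/233 = 33.9% → the hybrid format
Overall: the skills-based format 164/346 = 47.4%, the hybrid format 200/456 = 43.9% → the skills-based format
The hybrid format wins each industry group but the skills-based format wins overall — the comparison reverses. The hybrid format's applications skew toward healthcare, which has a lower base rate.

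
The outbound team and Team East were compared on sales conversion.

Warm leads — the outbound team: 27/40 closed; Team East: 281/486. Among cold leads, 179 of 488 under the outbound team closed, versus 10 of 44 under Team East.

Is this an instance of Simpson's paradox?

Yes

Warm: the outbound team 27/40 = 67.5%, Team East 281/486 = 57.8% → the outbound team
Cold: the outbound team 179/488 = 36.7%, Team East 10/44 = 22.7% → the outbound team
Overall: the outbound team 206/528 = 39.0%, Team East 291/530 = 54.9% → Team East
The outbound team wins each lead group but Team East wins overall — the comparison reverses. The outbound team's leads skew toward cold, which has a lower base rate.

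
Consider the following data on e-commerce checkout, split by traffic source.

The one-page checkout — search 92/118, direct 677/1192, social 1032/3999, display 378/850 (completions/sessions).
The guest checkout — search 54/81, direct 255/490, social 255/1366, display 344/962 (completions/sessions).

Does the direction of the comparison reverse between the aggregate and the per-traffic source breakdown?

Search: the one-page checkout 92/118 = 78.0%, the guest checkout 54/81 = 66.7% → the one-page checkout
Direct: the one-page checkout 677/1192 = 56.8%, the guest checkout 255/490 = 52.0% → the one-page checkout
Social: the one-page checkout 1032/3999 = 25.8%, the guest checkout 255/1366 = 18.7% → the one-page checkout
Display: the one-page checkout 378/850 = 44.5%, the guest checkout 344/962 = 35.8% → the one-page checkout
Overall: the one-page checkout 2179/6159 = 35.4%, the guest checkout 908/2899 = 31.3% → the one-page checkout
The one-page checkout wins overall and in every traffic group — no reversal.

No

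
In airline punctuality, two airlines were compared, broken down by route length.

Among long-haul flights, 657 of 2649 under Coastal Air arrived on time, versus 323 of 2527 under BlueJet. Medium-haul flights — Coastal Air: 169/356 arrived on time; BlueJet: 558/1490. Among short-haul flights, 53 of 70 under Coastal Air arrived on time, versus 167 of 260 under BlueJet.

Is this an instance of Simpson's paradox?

No

Long-haul: Coastal Air 657/2649 = 24.8%, BlueJet 323/2527 = 12.8% → Coastal Air
Medium-haul: Coastal Air 169/356 = 47.5%, BlueJet 558/1490 = 37.4% → Coastal Air
Short-haul: Coastal Air 53/70 = 75.7%, BlueJet 167/260 = 64.2% → Coastal Air
Overall: Coastal Air 879/3075 = 28.6%, BlueJet 1048/4277 = 24.5% → Coastal Air
Coastal Air wins overall and in every route group — no reversal.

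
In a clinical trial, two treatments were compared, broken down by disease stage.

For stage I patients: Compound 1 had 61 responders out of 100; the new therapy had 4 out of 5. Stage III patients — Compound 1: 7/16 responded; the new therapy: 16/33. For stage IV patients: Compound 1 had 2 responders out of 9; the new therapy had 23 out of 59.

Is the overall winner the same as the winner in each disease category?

Stage I: Compound 1 61/100 = 61.0%, the new therapy 4/5 = 80.0% → the new therapy
Stage III: Compound 1 7/16 = 43.8%, the new therapy 16/33 = 48.5% → the new therapy
Stage IV: Compound 1 2/9 = 22.2%, the new therapy 23/59 = 39.0% → the new therapy
Overall: Compound 1 70/125 = 56.0%, the new therapy 43/97 = 44.3% → Compound 1
The new therapy wins each disease group but Compound 1 wins overall — the comparison reverses. The new therapy's patients skew toward stage IV, which has a lower base rate.

No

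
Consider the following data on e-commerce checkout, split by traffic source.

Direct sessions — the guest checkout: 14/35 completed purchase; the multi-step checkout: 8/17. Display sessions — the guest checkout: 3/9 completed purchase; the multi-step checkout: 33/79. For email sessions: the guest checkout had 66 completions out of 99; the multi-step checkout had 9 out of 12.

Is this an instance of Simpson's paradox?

Yes

Direct: the guest checkout 14/35 = 40.0%, the multi-step checkout 8/17 = 47.1% → the multi-step checkout
Display: the guest checkout 3/9 = 33.3%, the multi-step checkout 33/79 = 41.8% → the multi-step checkout
Email: the guest checkout 66/99 = 66.7%, the multi-step checkout 9/12 = 75.0% → the multi-step checkout
Overall: the guest checkout 83/143 = 58.0%, the multi-step checkout 50/108 = 46.3% → the guest checkout
The multi-step checkout wins each traffic group but the guest checkout wins overall — the comparison reverses. The multi-step checkout's sessions skew toward display, which has a lower base rate.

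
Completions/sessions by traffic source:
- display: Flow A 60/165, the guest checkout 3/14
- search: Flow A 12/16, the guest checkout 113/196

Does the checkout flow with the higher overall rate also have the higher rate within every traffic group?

Display: Flow A 60/165 = 36.4%, the guest checkout 3/14 = 21.4% → Flow A
Search: Flow A 12/16 = 75.0%, the guest checkout 113/196 = 57.7% → Flow A
Overall: Flow A 72/181 = 39.8%, the guest checkout 116/210 = 55.2% → the guest checkout
Flow A wins each traffic group but the guest checkout wins overall — the comparison reverses. Flow A's sessions skew toward display, which has a lower base rate.

No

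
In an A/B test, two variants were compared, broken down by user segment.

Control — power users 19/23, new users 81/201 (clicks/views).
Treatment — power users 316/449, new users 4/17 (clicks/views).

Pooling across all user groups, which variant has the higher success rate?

Power users: Control 19/23 = 82.6%, Treatment 316/449 = 70.4% → Control
New users: Control 81/201 = 40.3%, Treatment 4/17 = 23.5% → Control
Overall: Control 100/224 = 44.6%, Treatment 320/466 = 68.7% → Treatment
(Control wins every user group but Treatment wins overall — Control's views skew toward the low-rate new users group.)

Treatment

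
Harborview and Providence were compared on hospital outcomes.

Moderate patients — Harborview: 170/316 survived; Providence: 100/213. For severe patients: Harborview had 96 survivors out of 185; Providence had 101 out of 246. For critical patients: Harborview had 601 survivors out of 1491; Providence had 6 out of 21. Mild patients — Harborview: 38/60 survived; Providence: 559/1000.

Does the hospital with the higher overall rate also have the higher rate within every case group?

No

Moderate: Harborview 170/316 = 53.8%, Providence 100/213 = 46.9% → Harborview
Severe: Harborview 96/185 = 51.9%, Providence 101/246 = 41.1% → Harborview
Critical: Harborview 601/1491 = 40.3%, Providence 6/21 = 28.6% → Harborview
Mild: Harborview 38/60 = 63.3%, Providence 559/1000 = 55.9% → Harborview
Overall: Harborview 905/2052 = 44.1%, Providence 766/1480 = 51.8% → Providence
Harborview wins each case group but Providence wins overall — the comparison reverses. Harborview's patients skew toward critical, which has a lower base rate.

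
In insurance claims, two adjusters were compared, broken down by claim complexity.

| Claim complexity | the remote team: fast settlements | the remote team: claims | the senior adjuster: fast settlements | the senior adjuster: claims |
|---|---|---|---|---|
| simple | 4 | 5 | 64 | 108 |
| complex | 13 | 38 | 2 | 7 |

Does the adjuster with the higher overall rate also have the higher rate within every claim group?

Simple: the remote team 4/5 = 80.0%, the senior adjuster 64/108 = 59.3% → the remote team
Complex: the remote team 13/38 = 34.2%, the senior adjuster 2/7 = 28.6% → the remote team
Overall: the remote team 17/43 = 39.5%, the senior adjuster 66/115 = 57.4% → the senior adjuster
The remote team wins each claim group but the senior adjuster wins overall — the comparison reverses. The remote team's claims skew toward complex, which has a lower base rate.

No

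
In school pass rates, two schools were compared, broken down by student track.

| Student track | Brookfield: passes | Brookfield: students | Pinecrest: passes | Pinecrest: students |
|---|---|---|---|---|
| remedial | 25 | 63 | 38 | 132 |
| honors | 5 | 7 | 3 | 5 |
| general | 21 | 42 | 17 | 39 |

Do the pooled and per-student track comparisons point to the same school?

Remedial: Brookfield 25/63 = 39.7%, Pinecrest 38/132 = 28.8% → Brookfield
Honors: Brookfield 5/7 = 71.4%, Pinecrest 3/5 = 60.0% → Brookfield
General: Brookfield 21/42 = 50.0%, Pinecrest 17/39 = 43.6% → Brookfield
Overall: Brookfield 51/112 = 45.5%, Pinecrest 58/176 = 33.0% → Brookfield
Brookfield wins overall and in every student group — no reversal.

Yes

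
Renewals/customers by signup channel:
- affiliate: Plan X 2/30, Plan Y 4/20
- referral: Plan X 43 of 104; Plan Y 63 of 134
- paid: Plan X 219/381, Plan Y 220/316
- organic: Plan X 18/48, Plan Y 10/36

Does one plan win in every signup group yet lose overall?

Affiliate: Plan X 2/30 = 6.7%, Plan Y 4/20 = 20.0% → Plan Y
Referral: Plan X 43/104 = 41.3%, Plan Y 63/134 = 47.0% → Plan Y
Paid: Plan X 219/381 = 57.5%, Plan Y 220/316 = 69.6% → Plan Y
Organic: Plan X 18/48 = 37.5%, Plan Y 10/36 = 27.8% → Plan X
Overall: Plan X 282/563 = 50.1%, Plan Y 297/506 = 58.7% → Plan Y
Neither sweeps: Plan X wins 1 of 4 groups, Plan Y wins 3. Plan Y wins overall but not every group — no Simpson reversal.

No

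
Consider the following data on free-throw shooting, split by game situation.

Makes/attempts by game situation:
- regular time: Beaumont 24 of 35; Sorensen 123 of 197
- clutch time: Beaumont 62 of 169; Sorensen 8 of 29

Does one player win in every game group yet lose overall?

Regular time: Beaumont 24/35 = 68.6%, Sorensen 123/197 = 62.4% → Beaumont
Clutch time: Beaumont 62/169 = 36.7%, Sorensen 8/29 = 27.6% → Beaumont
Overall: Beaumont 86/204 = 42.2%, Sorensen 131/226 = 58.0% → Sorensen
Beaumont wins each game group but Sorensen wins overall — the comparison reverses. Beaumont's attempts skew toward clutch time, which has a lower base rate.

Yes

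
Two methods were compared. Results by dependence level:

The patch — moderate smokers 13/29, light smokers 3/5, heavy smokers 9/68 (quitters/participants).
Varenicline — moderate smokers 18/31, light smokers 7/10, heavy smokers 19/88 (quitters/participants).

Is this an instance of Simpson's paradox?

No

Moderate smokers: the patch 13/29 = 44.8%, varenicline 18/31 = 58.1% → varenicline
Light smokers: the patch 3/5 = 60.0%, varenicline 7/10 = 70.0% → varenicline
Heavy smokers: the patch 9/68 = 13.2%, varenicline 19/88 = 21.6% → varenicline
Overall: the patch 25/102 = 24.5%, varenicline 44/129 = 34.1% → varenicline
Varenicline wins overall and in every dependence group — no reversal.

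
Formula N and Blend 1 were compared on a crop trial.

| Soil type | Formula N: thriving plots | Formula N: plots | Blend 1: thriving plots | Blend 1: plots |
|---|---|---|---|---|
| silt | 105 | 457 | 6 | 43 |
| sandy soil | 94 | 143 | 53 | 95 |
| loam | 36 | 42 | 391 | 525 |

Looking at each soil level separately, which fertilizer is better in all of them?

Silt: Formula N 105/457 = 23.0%, Blend 1 6/43 = 14.0% → Formula N
Sandy soil: Formula N 94/143 = 65.7%, Blend 1 53/95 = 55.8% → Formula N
Loam: Formula N 36/42 = 85.7%, Blend 1 391/525 = 74.5% → Formula N
Formula N has the higher rate in all 3 groups.

Formula N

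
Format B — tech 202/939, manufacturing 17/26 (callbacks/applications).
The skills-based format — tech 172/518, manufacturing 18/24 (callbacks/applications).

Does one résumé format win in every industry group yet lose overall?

No

Tech: Format B 202/939 = 21.5%, the skills-based format 172/518 = 33.2% → the skills-based format
Manufacturing: Format B 17/26 = 65.4%, the skills-based format 18/24 = 75.0% → the skills-based format
Overall: Format B 219/965 = 22.7%, the skills-based format 190/542 = 35.1% → the skills-based format
The skills-based format wins overall and in every industry group — no reversal.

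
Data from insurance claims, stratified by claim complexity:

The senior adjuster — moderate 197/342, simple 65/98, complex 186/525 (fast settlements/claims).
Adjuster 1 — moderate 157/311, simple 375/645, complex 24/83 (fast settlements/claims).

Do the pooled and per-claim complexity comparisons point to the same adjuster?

Moderate: the senior adjuster 197/342 = 57.6%, Adjuster 1 157/311 = 50.5% → the senior adjuster
Simple: the senior adjuster 65/98 = 66.3%, Adjuster 1 375/645 = 58.1% → the senior adjuster
Complex: the senior adjuster 186/525 = 35.4%, Adjuster 1 24/83 = 28.9% → the senior adjuster
Overall: the senior adjuster 448/965 = 46.4%, Adjuster 1 556/1039 = 53.5% → Adjuster 1
The senior adjuster wins each claim group but Adjuster 1 wins overall — the comparison reverses. The senior adjuster's claims skew toward complex, which has a lower base rate.

No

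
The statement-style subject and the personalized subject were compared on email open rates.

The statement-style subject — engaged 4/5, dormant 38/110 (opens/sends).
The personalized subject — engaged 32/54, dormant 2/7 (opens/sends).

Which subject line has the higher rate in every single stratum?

Engaged: the statement-style subject 4/5 = 80.0%, the personalized subject 32/54 = 59.3% → the statement-style subject
Dormant: the statement-style subject 38/110 = 34.5%, the personalized subject 2/7 = 28.6% → the statement-style subject
The statement-style subject has the higher rate in both groups.

the statement-style subject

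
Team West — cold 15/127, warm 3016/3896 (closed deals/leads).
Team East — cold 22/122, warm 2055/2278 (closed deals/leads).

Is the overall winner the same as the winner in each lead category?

Yes

Cold: Team West 15/127 = 11.8%, Team East 22/122 = 18.0% → Team East
Warm: Team West 3016/3896 = 77.4%, Team East 2055/2278 = 90.2% → Team East
Overall: Team West 3031/4023 = 75.3%, Team East 2077/2400 = 86.5% → Team East
Team East wins overall and in every lead group — no reversal.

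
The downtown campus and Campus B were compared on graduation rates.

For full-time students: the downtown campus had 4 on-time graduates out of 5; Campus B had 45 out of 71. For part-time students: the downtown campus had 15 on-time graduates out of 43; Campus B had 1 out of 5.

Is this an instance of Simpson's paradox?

Full-time: the downtown campus 4/5 = 80.0%, Campus B 45/71 = 63.4% → the downtown campus
Part-time: the downtown campus 15/43 = 34.9%, Campus B 1/5 = 20.0% → the downtown campus
Overall: the downtown campus 19/48 = 39.6%, Campus B 46/76 = 60.5% → Campus B
The downtown campus wins each enrollment group but Campus B wins overall — the comparison reverses. The downtown campus's students skew toward part-time, which has a lower base rate.

Yes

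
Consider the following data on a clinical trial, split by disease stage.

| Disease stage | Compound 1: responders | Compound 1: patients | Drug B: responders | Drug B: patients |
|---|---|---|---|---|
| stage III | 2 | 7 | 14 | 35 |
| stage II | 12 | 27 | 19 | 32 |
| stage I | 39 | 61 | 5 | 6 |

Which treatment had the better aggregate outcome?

Compound 1

Stage III: Compound 1 2/7 = 28.6%, Drug B 14/35 = 40.0% → Drug B
Stage II: Compound 1 12/27 = 44.4%, Drug B 19/32 = 59.4% → Drug B
Stage I: Compound 1 39/61 = 63.9%, Drug B 5/6 = 83.3% → Drug B
Overall: Compound 1 53/95 = 55.8%, Drug B 38/73 = 52.1% → Compound 1
(Drug B wins every disease group but Compound 1 wins overall — Drug B's patients skew toward the low-rate stage III group.)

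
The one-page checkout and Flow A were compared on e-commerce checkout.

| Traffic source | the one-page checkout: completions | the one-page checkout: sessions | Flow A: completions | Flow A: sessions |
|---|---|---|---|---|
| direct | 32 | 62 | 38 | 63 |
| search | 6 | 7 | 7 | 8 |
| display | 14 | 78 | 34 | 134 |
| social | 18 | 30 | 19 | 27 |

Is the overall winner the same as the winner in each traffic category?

Direct: the one-page checkout 32/62 = 51.6%, Flow A 38/63 = 60.3% → Flow A
Search: the one-page checkout 6/7 = 85.7%, Flow A 7/8 = 87.5% → Flow A
Display: the one-page checkout 14/78 = 17.9%, Flow A 34/134 = 25.4% → Flow A
Social: the one-page checkout 18/30 = 60.0%, Flow A 19/27 = 70.4% → Flow A
Overall: the one-page checkout 70/177 = 39.5%, Flow A 98/232 = 42.2% → Flow A
Flow A wins overall and in every traffic group — no reversal.

Yes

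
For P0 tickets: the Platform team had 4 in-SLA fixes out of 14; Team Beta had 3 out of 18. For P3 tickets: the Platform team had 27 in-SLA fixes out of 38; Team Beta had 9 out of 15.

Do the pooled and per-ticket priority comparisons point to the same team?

Yes

P0: the Platform team 4/14 = 28.6%, Team Beta 3/18 = 16.7% → the Platform team
P3: the Platform team 27/38 = 71.1%, Team Beta 9/15 = 60.0% → the Platform team
Overall: the Platform team 31/52 = 59.6%, Team Beta 12/33 = 36.4% → the Platform team
The Platform team wins overall and in every ticket group — no reversal.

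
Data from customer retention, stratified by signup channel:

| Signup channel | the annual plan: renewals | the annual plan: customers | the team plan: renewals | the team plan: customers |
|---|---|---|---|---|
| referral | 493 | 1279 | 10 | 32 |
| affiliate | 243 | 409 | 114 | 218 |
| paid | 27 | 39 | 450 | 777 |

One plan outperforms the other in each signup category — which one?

Referral: the annual plan 493/1279 = 38.5%, the team plan 10/32 = 31.2% → the annual plan
Affiliate: the annual plan 243/409 = 59.4%, the team plan 114/218 = 52.3% → the annual plan
Paid: the annual plan 27/39 = 69.2%, the team plan 450/777 = 57.9% → the annual plan
The annual plan has the higher rate in all 3 groups.

the annual plan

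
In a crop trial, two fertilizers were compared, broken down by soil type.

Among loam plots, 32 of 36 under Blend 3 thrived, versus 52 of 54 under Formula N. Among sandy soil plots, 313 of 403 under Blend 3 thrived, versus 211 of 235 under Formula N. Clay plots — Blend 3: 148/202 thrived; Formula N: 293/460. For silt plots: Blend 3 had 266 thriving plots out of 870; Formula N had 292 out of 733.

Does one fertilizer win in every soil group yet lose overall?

Loam: Blend 3 32/36 = 88.9%, Formula N 52/54 = 96.3% → Formula N
Sandy soil: Blend 3 313/403 = 77.7%, Formula N 211/235 = 89.8% → Formula N
Clay: Blend 3 148/202 = 73.3%, Formula N 293/460 = 63.7% → Blend 3
Silt: Blend 3 266/870 = 30.6%, Formula N 292/733 = 39.8% → Formula N
Overall: Blend 3 759/1511 = 50.2%, Formula N 848/1482 = 57.2% → Formula N
Neither sweeps: Blend 3 wins 1 of 4 groups, Formula N wins 3. Formula N wins overall but not every group — no Simpson reversal.

No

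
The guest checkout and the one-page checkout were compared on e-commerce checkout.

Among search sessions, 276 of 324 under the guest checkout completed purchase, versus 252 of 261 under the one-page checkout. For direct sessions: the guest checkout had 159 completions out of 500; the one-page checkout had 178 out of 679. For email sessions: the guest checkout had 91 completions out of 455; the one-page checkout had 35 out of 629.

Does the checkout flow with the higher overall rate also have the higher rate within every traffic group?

No

Search: the guest checkout 276/324 = 85.2%, the one-page checkout 252/261 = 96.6% → the one-page checkout
Direct: the guest checkout 159/500 = 31.8%, the one-page checkout 178/679 = 26.2% → the guest checkout
Email: the guest checkout 91/455 = 20.0%, the one-page checkout 35/629 = 5.6% → the guest checkout
Overall: the guest checkout 526/1279 = 41.1%, the one-page checkout 465/1569 = 29.6% → the guest checkout
Neither sweeps: the guest checkout wins 2 of 3 groups, the one-page checkout wins 1. The guest checkout wins overall but not every group — no Simpson reversal.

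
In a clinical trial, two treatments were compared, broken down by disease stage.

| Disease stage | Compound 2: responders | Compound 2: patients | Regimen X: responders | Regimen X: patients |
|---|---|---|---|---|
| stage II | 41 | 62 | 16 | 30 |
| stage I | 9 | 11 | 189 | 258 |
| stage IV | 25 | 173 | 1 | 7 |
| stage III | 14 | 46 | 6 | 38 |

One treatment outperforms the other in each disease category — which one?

Compound 2

Stage II: Compound 2 41/62 = 66.1%, Regimen X 16/30 = 53.3% → Compound 2
Stage I: Compound 2 9/11 = 81.8%, Regimen X 189/258 = 73.3% → Compound 2
Stage IV: Compound 2 25/173 = 14.5%, Regimen X 1/7 = 14.3% → Compound 2
Stage III: Compound 2 14/46 = 30.4%, Regimen X 6/38 = 15.8% → Compound 2
Compound 2 has the higher rate in all 4 groups.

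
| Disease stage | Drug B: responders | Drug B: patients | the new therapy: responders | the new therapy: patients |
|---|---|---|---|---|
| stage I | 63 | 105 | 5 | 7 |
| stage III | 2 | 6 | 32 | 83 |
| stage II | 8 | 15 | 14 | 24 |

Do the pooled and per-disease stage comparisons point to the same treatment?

No

Stage I: Drug B 63/105 = 60.0%, the new therapy 5/7 = 71.4% → the new therapy
Stage III: Drug B 2/6 = 33.3%, the new therapy 32/83 = 38.6% → the new therapy
Stage II: Drug B 8/15 = 53.3%, the new therapy 14/24 = 58.3% → the new therapy
Overall: Drug B 73/126 = 57.9%, the new therapy 51/114 = 44.7% → Drug B
The new therapy wins each disease group but Drug B wins overall — the comparison reverses. The new therapy's patients skew toward stage III, which has a lower base rate.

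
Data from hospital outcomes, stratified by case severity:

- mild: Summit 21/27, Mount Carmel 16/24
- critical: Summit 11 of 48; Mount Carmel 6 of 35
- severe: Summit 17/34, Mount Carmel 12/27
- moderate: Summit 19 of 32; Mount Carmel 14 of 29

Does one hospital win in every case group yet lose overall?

Mild: Summit 21/27 = 77.8%, Mount Carmel 16/24 = 66.7% → Summit
Critical: Summit 11/48 = 22.9%, Mount Carmel 6/35 = 17.1% → Summit
Severe: Summit 17/34 = 50.0%, Mount Carmel 12/27 = 44.4% → Summit
Moderate: Summit 19/32 = 59.4%, Mount Carmel 14/29 = 48.3% → Summit
Overall: Summit 68/141 = 48.2%, Mount Carmel 48/115 = 41.7% → Summit
Summit wins overall and in every case group — no reversal.

No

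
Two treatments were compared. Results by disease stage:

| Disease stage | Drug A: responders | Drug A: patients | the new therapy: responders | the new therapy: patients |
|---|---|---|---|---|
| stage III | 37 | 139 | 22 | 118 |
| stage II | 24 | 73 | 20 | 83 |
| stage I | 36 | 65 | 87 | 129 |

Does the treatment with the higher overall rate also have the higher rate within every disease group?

Stage III: Drug A 37/139 = 26.6%, the new therapy 22/118 = 18.6% → Drug A
Stage II: Drug A 24/73 = 32.9%, the new therapy 20/83 = 24.1% → Drug A
Stage I: Drug A 36/65 = 55.4%, the new therapy 87/129 = 67.4% → the new therapy
Overall: Drug A 97/277 = 35.0%, the new therapy 129/330 = 39.1% → the new therapy
Neither sweeps: Drug A wins 2 of 3 groups, the new therapy wins 1. The new therapy wins overall but not every group — no Simpson reversal.

No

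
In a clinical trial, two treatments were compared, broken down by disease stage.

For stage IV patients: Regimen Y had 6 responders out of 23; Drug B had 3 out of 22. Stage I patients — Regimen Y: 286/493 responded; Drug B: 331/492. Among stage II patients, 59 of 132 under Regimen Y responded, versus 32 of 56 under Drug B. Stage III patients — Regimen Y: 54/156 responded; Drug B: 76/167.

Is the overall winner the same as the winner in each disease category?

No

Stage IV: Regimen Y 6/23 = 26.1%, Drug B 3/22 = 13.6% → Regimen Y
Stage I: Regimen Y 286/493 = 58.0%, Drug B 331/492 = 67.3% → Drug B
Stage II: Regimen Y 59/132 = 44.7%, Drug B 32/56 = 57.1% → Drug B
Stage III: Regimen Y 54/156 = 34.6%, Drug B 76/167 = 45.5% → Drug B
Overall: Regimen Y 405/804 = 50.4%, Drug B 442/737 = 60.0% → Drug B
Neither sweeps: Regimen Y wins 1 of 4 groups, Drug B wins 3. Drug B wins overall but not every group — no Simpson reversal.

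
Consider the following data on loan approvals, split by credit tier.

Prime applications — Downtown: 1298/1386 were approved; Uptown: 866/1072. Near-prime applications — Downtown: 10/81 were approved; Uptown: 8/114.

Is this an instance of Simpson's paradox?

Prime: Downtown 1298/1386 = 93.7%, Uptown 866/1072 = 80.8% → Downtown
Near-prime: Downtown 10/81 = 12.3%, Uptown 8/114 = 7.0% → Downtown
Overall: Downtown 1308/1467 = 89.2%, Uptown 874/1186 = 73.7% → Downtown
Downtown wins overall and in every credit group — no reversal.

No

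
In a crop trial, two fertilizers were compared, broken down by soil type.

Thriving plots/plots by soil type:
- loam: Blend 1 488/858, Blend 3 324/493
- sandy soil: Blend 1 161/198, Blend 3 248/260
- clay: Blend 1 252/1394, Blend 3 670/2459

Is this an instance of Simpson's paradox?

No

Loam: Blend 1 488/858 = 56.9%, Blend 3 324/493 = 65.7% → Blend 3
Sandy soil: Blend 1 161/198 = 81.3%, Blend 3 248/260 = 95.4% → Blend 3
Clay: Blend 1 252/1394 = 18.1%, Blend 3 670/2459 = 27.2% → Blend 3
Overall: Blend 1 901/2450 = 36.8%, Blend 3 1242/3212 = 38.7% → Blend 3
Blend 3 wins overall and in every soil group — no reversal.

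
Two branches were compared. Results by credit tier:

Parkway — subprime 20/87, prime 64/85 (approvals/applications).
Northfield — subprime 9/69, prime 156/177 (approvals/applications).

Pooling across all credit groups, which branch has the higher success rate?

Northfield

Subprime: Parkway 20/87 = 23.0%, Northfield 9/69 = 13.0% → Parkway
Prime: Parkway 64/85 = 75.3%, Northfield 156/177 = 88.1% → Northfield
Overall: Parkway 84/172 = 48.8%, Northfield 165/246 = 67.1% → Northfield
(Neither sweeps every credit group, but Northfield has the higher pooled rate.)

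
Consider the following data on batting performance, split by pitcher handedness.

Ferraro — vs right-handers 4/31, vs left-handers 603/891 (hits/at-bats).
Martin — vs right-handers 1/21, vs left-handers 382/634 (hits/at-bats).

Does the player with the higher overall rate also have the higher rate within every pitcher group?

Yes

Vs right-handers: Ferraro 4/31 = 12.9%, Martin 1/21 = 4.8% → Ferraro
Vs left-handers: Ferraro 603/891 = 67.7%, Martin 382/634 = 60.3% → Ferraro
Overall: Ferraro 607/922 = 65.8%, Martin 383/655 = 58.5% → Ferraro
Ferraro wins overall and in every pitcher group — no reversal.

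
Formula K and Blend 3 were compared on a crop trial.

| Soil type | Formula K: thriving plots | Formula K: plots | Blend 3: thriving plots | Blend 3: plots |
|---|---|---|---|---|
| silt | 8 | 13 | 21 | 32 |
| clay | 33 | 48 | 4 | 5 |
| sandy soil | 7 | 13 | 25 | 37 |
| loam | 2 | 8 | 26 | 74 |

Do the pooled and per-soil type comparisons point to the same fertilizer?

Silt: Formula K 8/13 = 61.5%, Blend 3 21/32 = 65.6% → Blend 3
Clay: Formula K 33/48 = 68.8%, Blend 3 4/5 = 80.0% → Blend 3
Sandy soil: Formula K 7/13 = 53.8%, Blend 3 25/37 = 67.6% → Blend 3
Loam: Formula K 2/8 = 25.0%, Blend 3 26/74 = 35.1% → Blend 3
Overall: Formula K 50/82 = 61.0%, Blend 3 76/148 = 51.4% → Formula K
Blend 3 wins each soil group but Formula K wins overall — the comparison reverses. Blend 3's plots skew toward loam, which has a lower base rate.

No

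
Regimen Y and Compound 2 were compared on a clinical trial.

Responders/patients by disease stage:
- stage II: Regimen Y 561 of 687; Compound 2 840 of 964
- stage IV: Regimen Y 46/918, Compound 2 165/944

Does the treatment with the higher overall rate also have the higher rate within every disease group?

Yes

Stage II: Regimen Y 561/687 = 81.7%, Compound 2 840/964 = 87.1% → Compound 2
Stage IV: Regimen Y 46/918 = 5.0%, Compound 2 165/944 = 17.5% → Compound 2
Overall: Regimen Y 607/1605 = 37.8%, Compound 2 1005/1908 = 52.7% → Compound 2
Compound 2 wins overall and in every disease group — no reversal.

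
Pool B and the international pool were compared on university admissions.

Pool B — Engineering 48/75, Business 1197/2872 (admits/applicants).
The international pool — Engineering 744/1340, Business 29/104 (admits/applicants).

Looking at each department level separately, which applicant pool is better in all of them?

Pool B

Engineering: Pool B 48/75 = 64.0%, the international pool 744/1340 = 55.5% → Pool B
Business: Pool B 1197/2872 = 41.7%, the international pool 29/104 = 27.9% → Pool B
Pool B has the higher rate in both groups.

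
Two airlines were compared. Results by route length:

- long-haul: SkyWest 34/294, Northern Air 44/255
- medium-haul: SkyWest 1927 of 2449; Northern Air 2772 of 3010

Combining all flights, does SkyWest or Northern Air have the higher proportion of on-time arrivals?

Long-haul: SkyWest 34/294 = 11.6%, Northern Air 44/255 = 17.3% → Northern Air
Medium-haul: SkyWest 1927/2449 = 78.7%, Northern Air 2772/3010 = 92.1% → Northern Air
Overall: SkyWest 1961/2743 = 71.5%, Northern Air 2816/3265 = 86.2% → Northern Air

Northern Air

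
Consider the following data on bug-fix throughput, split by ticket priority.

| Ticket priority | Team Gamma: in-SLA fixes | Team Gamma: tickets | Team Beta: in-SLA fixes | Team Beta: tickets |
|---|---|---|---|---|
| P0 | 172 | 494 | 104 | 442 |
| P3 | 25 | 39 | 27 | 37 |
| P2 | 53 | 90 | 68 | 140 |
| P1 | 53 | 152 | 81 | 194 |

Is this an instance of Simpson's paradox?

P0: Team Gamma 172/494 = 34.8%, Team Beta 104/442 = 23.5% → Team Gamma
P3: Team Gamma 25/39 = 64.1%, Team Beta 27/37 = 73.0% → Team Beta
P2: Team Gamma 53/90 = 58.9%, Team Beta 68/140 = 48.6% → Team Gamma
P1: Team Gamma 53/152 = 34.9%, Team Beta 81/194 = 41.8% → Team Beta
Overall: Team Gamma 303/775 = 39.1%, Team Beta 280/813 = 34.4% → Team Gamma
Neither sweeps: Team Gamma wins 2 of 4 groups, Team Beta wins 2. Team Gamma wins overall but not every group — no Simpson reversal.

No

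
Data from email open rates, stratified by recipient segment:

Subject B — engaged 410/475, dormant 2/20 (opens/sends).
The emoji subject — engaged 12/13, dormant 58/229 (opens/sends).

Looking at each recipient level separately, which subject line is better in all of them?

the emoji subject

Engaged: Subject B 410/475 = 86.3%, the emoji subject 12/13 = 92.3% → the emoji subject
Dormant: Subject B 2/20 = 10.0%, the emoji subject 58/229 = 25.3% → the emoji subject
The emoji subject has the higher rate in both groups.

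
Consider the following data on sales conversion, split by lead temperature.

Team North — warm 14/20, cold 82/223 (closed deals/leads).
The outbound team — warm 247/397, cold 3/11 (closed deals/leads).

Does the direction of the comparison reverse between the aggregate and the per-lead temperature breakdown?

Warm: Team North 14/20 = 70.0%, the outbound team 247/397 = 62.2% → Team North
Cold: Team North 82/223 = 36.8%, the outbound team 3/11 = 27.3% → Team North
Overall: Team North 96/243 = 39.5%, the outbound team 250/408 = 61.3% → the outbound team
Team North wins each lead group but the outbound team wins overall — the comparison reverses. Team North's leads skew toward cold, which has a lower base rate.

Yes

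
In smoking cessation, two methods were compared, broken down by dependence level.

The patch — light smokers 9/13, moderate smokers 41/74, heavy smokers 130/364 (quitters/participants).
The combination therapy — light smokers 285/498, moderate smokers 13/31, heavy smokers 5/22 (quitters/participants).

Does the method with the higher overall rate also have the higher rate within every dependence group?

No

Light smokers: the patch 9/13 = 69.2%, the combination therapy 285/498 = 57.2% → the patch
Moderate smokers: the patch 41/74 = 55.4%, the combination therapy 13/31 = 41.9% → the patch
Heavy smokers: the patch 130/364 = 35.7%, the combination therapy 5/22 = 22.7% → the patch
Overall: the patch 180/451 = 39.9%, the combination therapy 303/551 = 55.0% → the combination therapy
The patch wins each dependence group but the combination therapy wins overall — the comparison reverses. The patch's participants skew toward heavy smokers, which has a lower base rate.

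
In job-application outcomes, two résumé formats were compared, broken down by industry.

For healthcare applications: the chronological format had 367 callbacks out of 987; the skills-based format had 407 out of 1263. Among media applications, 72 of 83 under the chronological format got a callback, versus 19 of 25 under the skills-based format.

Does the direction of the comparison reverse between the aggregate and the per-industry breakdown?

No

Healthcare: the chronological format 367/987 = 37.2%, the skills-based format 407/1263 = 32.2% → the chronological format
Media: the chronological format 72/83 = 86.7%, the skills-based format 19/25 = 76.0% → the chronological format
Overall: the chronological format 439/1070 = 41.0%, the skills-based format 426/1288 = 33.1% → the chronological format
The chronological format wins overall and in every industry group — no reversal.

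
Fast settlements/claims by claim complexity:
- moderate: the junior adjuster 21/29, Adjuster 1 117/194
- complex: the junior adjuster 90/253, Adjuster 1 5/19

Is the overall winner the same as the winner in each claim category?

Moderate: the junior adjuster 21/29 = 72.4%, Adjuster 1 117/194 = 60.3% → the junior adjuster
Complex: the junior adjuster 90/253 = 35.6%, Adjuster 1 5/19 = 26.3% → the junior adjuster
Overall: the junior adjuster 111/282 = 39.4%, Adjuster 1 122/213 = 57.3% → Adjuster 1
The junior adjuster wins each claim group but Adjuster 1 wins overall — the comparison reverses. The junior adjuster's claims skew toward complex, which has a lower base rate.

No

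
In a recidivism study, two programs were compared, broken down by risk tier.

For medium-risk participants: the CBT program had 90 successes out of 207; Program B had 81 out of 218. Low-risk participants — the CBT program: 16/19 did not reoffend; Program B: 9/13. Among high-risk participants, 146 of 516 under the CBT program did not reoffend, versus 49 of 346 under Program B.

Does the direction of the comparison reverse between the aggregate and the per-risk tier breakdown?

Medium-risk: the CBT program 90/207 = 43.5%, Program B 81/218 = 37.2% → the CBT program
Low-risk: the CBT program 16/19 = 84.2%, Program B 9/13 = 69.2% → the CBT program
High-risk: the CBT program 146/516 = 28.3%, Program B 49/346 = 14.2% → the CBT program
Overall: the CBT program 252/742 = 34.0%, Program B 139/577 = 24.1% → the CBT program
The CBT program wins overall and in every risk group — no reversal.

No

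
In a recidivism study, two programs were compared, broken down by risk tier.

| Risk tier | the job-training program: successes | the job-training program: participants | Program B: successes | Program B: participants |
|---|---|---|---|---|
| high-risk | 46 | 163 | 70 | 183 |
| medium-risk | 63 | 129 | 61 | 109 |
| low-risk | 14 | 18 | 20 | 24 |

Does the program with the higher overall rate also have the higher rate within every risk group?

High-risk: the job-training program 46/163 = 28.2%, Program B 70/183 = 38.3% → Program B
Medium-risk: the job-training program 63/129 = 48.8%, Program B 61/109 = 56.0% → Program B
Low-risk: the job-training program 14/18 = 77.8%, Program B 20/24 = 83.3% → Program B
Overall: the job-training program 123/310 = 39.7%, Program B 151/316 = 47.8% → Program B
Program B wins overall and in every risk group — no reversal.

Yes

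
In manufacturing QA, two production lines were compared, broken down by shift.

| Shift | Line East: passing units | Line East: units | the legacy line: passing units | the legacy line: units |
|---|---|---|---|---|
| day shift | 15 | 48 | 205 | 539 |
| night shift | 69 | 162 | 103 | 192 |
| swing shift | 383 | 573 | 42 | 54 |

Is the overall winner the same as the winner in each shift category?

Day shift: Line East 15/48 = 31.2%, the legacy line 205/539 = 38.0% → the legacy line
Night shift: Line East 69/162 = 42.6%, the legacy line 103/192 = 53.6% → the legacy line
Swing shift: Line East 383/573 = 66.8%, the legacy line 42/54 = 77.8% → the legacy line
Overall: Line East 467/783 = 59.6%, the legacy line 350/785 = 44.6% → Line East
The legacy line wins each shift group but Line East wins overall — the comparison reverses. The legacy line's units skew toward day shift, which has a lower base rate.

No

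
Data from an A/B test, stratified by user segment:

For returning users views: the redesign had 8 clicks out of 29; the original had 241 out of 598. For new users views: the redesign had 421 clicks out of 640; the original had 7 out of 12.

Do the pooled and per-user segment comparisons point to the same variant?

No

Returning users: the redesign 8/29 = 27.6%, the original 241/598 = 40.3% → the original
New users: the redesign 421/640 = 65.8%, the original 7/12 = 58.3% → the redesign
Overall: the redesign 429/669 = 64.1%, the original 248/610 = 40.7% → the redesign
Neither sweeps: the redesign wins 1 of 2 groups, the original wins 1. The redesign wins overall but not every group — no Simpson reversal.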